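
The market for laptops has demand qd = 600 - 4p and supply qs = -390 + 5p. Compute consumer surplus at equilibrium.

Equilibrium: 600 - 4p = -390 + 5p gives p* = 110, q* = 160.
Demand choke price (qd = 0): p = 150.
CS = ½(150 − 110)(160) = 3200.

Consumer surplus = 3200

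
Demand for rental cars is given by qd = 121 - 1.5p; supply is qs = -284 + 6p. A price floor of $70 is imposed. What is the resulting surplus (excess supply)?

Equilibrium price would be p* = 54, so the floor at 70 binds.
At p = 70: qd = 16, qs = 136.
Surplus = 136 − 16 = 120.

Surplus = 120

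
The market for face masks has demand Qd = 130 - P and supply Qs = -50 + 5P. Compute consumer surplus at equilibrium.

Consumer surplus = 5000

Equilibrium: 130 - P = -50 + 5P gives P* = 30, Q* = 100.
Demand choke price (Qd = 0): P = 130.
CS = ½(130 − 30)(100) = 5000.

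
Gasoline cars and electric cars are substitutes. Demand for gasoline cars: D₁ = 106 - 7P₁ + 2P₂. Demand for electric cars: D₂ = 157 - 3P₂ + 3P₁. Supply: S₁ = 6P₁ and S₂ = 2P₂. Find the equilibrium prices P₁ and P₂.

Market 1: 106 - 7P₁ + 2P₂ = 6P₁ → 13P₁ - 2P₂ = 106.
Market 2: 5P₂ - 3P₁ = 157.
Eliminating P₂: 5×(1) + 2×(2) gives 59P₁ = 844, so P₁ = 844/59.
Back-substitute into (2): P₂ = (157 + 3×844/59) / 5 = 2359/59.

P₁ = 844/59, P₂ = 2359/59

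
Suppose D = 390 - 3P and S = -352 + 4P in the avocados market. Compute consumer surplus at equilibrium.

Equilibrium: 390 - 3P = -352 + 4P gives P* = 106, Q* = 72.
Demand choke price (D = 0): P = 130.
CS = ½(130 − 106)(72) = 864.

Consumer surplus = 864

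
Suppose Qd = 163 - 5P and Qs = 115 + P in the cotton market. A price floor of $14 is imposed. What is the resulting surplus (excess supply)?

Surplus = 36

Equilibrium price would be P* = 8, so the floor at 14 binds.
At P = 14: Qd = 93, Qs = 129.
Surplus = 129 − 93 = 36.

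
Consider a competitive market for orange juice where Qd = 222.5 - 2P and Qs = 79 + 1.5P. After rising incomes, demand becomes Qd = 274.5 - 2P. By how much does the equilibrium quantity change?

Original equilibrium: P* = 41, Q* = 140.5.
New equilibrium: 274.5 - 2P = 79 + 1.5P, so 195.5 = 3.5P and P' = 391/7; Q' = 274.5 − 2(391/7) = 2279/14.
Change in quantity: 2279/14 − 140.5 = 156/7.

ΔQ = 156/7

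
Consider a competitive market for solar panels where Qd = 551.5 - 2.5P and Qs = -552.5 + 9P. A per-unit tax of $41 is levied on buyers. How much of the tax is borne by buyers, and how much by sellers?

Pre-tax equilibrium: P* = 96, Q* = 311.5.
Tax on buyers shifts demand to Qd = 551.5 − 2.5(P + 41) = 449 - 2.5P.
449 - 2.5P = -552.5 + 9P gives seller price Ps = 2003/23; buyers pay Pb = 2003/23 + 41 = 2946/23.
New quantity: Q = 551.5 − 2.5(2946/23) = 10639/46.
Buyer burden = 2946/23 − 96 = 738/23; seller burden = 96 − 2003/23 = 205/23.

Buyers bear 738/23, sellers bear 205/23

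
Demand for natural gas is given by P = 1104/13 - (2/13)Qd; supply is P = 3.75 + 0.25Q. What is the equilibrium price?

Set the two price expressions equal: 1104/13 - (2/13)Q = 3.75 + 0.25Q.
4221/52 = (21/52)Q, so Q* = 201.
P* = 1104/13 − (2/13)(201) = 54.

P* = 54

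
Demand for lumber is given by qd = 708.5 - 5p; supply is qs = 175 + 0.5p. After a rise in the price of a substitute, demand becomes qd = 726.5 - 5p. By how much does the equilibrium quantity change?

Δq = 18/11

Original equilibrium: p* = 97, q* = 223.5.
New equilibrium: 726.5 - 5p = 175 + 0.5p, so 551.5 = 5.5p and p' = 1103/11; q' = 726.5 − 5(1103/11) = 4953/22.
Change in quantity: 4953/22 − 223.5 = 18/11.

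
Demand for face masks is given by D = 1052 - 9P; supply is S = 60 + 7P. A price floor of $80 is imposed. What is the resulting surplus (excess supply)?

Equilibrium price would be P* = 62, so the floor at 80 binds.
At P = 80: D = 332, S = 620.
Surplus = 620 − 332 = 288.

Surplus = 288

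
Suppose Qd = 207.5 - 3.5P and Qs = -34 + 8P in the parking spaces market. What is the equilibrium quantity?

Set Qd = Qs: 207.5 - 3.5P = -34 + 8P.
241.5 = 11.5P, so P* = 21.
Q* = 207.5 − 3.5(21) = 134.

Q* = 134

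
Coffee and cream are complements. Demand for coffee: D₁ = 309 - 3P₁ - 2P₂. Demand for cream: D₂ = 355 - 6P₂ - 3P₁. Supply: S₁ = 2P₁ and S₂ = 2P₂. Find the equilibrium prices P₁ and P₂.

Market 1: 309 - 3P₁ - 2P₂ = 2P₁ → 5P₁ + 2P₂ = 309.
Market 2: 8P₂ + 3P₁ = 355.
Eliminating P₂: 8×(1) − 2×(2) gives 34P₁ = 1762, so P₁ = 881/17.
Back-substitute into (2): P₂ = (355 − 3×881/17) / 8 = 424/17.

P₁ = 881/17, P₂ = 424/17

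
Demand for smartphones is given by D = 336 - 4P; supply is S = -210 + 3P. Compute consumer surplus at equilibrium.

Consumer surplus = 72

Equilibrium: 336 - 4P = -210 + 3P gives P* = 78, Q* = 24.
Demand choke price (D = 0): P = 84.
CS = ½(84 − 78)(24) = 72.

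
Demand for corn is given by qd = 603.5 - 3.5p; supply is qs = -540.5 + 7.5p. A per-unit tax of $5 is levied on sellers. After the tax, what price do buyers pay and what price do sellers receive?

Pre-tax equilibrium: p* = 104, q* = 239.5.
Tax on sellers shifts supply to qs = -540.5 + 7.5(p − 5) = -578 + 7.5p.
603.5 - 3.5p = -578 + 7.5p gives buyer price pb = 2363/22; sellers receive ps = 2363/22 − 5 = 2253/22.
New quantity: q = 603.5 − 3.5(2363/22) = 10013/44.

Buyers pay 2363/22, sellers receive 2253/22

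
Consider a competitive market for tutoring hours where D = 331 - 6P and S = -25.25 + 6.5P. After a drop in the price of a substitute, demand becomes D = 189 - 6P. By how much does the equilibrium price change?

ΔP = -11.36

Original equilibrium: P* = 28.5, Q* = 160.
New equilibrium: 189 - 6P = -25.25 + 6.5P, so 214.25 = 12.5P and P' = 17.14; Q' = 189 − 6(17.14) = 86.16.
Change in price: 17.14 − 28.5 = -11.36.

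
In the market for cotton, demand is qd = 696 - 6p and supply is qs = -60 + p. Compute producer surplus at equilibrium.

Producer surplus = 1152

Equilibrium: 696 - 6p = -60 + p gives p* = 108, q* = 48.
Supply starts at p = 60 (where qs = 0).
PS = ½(108 − 60)(48) = 1152.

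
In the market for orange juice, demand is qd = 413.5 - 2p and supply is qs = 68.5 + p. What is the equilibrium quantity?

Set qd = qs: 413.5 - 2p = 68.5 + p.
345 = 3p, so p* = 115.
q* = 413.5 − 2(115) = 183.5.

q* = 183.5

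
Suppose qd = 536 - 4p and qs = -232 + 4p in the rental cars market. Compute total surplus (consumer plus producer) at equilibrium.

Total surplus = 5776

Equilibrium: 536 - 4p = -232 + 4p gives p* = 96, q* = 152.
Demand choke price: p = 134; supply starts at p = 58.
CS = ½(134 − 96)(152) = 2888; PS = ½(96 − 58)(152) = 2888.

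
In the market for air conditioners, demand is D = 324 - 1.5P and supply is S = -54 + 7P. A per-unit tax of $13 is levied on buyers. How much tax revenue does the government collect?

Pre-tax equilibrium: P* = 756/17, Q* = 4374/17.
Tax on buyers shifts demand to D = 324 − 1.5(P + 13) = 304.5 - 1.5P.
304.5 - 1.5P = -54 + 7P gives seller price Ps = 717/17; buyers pay Pb = 717/17 + 13 = 938/17.
New quantity: Q = 324 − 1.5(938/17) = 4101/17.
Revenue = 13 × 4101/17 = 53313/17.

Tax revenue = 53313/17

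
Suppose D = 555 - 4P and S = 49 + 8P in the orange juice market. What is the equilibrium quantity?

Q* = 1159/3

Set D = S: 555 - 4P = 49 + 8P.
506 = 12P, so P* = 253/6.
Q* = 555 − 4(253/6) = 1159/3.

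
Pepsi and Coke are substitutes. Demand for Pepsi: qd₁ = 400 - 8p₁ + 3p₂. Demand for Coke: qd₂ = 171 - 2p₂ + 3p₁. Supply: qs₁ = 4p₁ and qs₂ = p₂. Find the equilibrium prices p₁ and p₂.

p₁ = 571/9, p₂ = 1084/9

Market 1: 400 - 8p₁ + 3p₂ = 4p₁ → 12p₁ - 3p₂ = 400.
Market 2: 3p₂ - 3p₁ = 171.
Eliminating p₂: 3×(1) + 3×(2) gives 27p₁ = 1713, so p₁ = 571/9.
Back-substitute into (2): p₂ = (171 + 3×571/9) / 3 = 1084/9.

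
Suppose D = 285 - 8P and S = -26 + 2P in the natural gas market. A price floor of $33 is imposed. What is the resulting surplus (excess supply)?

Equilibrium price would be P* = 31.1, so the floor at 33 binds.
At P = 33: D = 21, S = 40.
Surplus = 40 − 21 = 19.

Surplus = 19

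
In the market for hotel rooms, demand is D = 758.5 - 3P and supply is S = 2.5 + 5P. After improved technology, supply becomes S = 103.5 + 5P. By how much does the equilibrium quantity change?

Original equilibrium: P* = 94.5, Q* = 475.
New equilibrium: 758.5 - 3P = 103.5 + 5P, so 655 = 8P and P' = 81.875; Q' = 758.5 − 3(81.875) = 512.875.
Change in quantity: 512.875 − 475 = 37.875.

ΔQ = 37.875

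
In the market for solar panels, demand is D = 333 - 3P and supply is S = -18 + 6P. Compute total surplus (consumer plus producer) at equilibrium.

Equilibrium: 333 - 3P = -18 + 6P gives P* = 39, Q* = 216.
Demand choke price: P = 111; supply starts at P = 3.
CS = ½(111 − 39)(216) = 7776; PS = ½(39 − 3)(216) = 3888.

Total surplus = 11664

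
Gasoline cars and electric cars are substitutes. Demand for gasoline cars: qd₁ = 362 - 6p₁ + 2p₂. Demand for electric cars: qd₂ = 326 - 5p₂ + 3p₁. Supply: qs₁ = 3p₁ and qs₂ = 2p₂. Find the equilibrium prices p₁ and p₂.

Market 1: 362 - 6p₁ + 2p₂ = 3p₁ → 9p₁ - 2p₂ = 362.
Market 2: 7p₂ - 3p₁ = 326.
Eliminating p₂: 7×(1) + 2×(2) gives 57p₁ = 3186, so p₁ = 1062/19.
Back-substitute into (2): p₂ = (326 + 3×1062/19) / 7 = 1340/19.

p₁ = 1062/19, p₂ = 1340/19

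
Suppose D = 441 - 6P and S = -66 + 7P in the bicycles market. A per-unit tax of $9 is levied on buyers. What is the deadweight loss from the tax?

Pre-tax equilibrium: P* = 39, Q* = 207.
Tax on buyers shifts demand to D = 441 − 6(P + 9) = 387 - 6P.
387 - 6P = -66 + 7P gives seller price Ps = 453/13; buyers pay Pb = 453/13 + 9 = 570/13.
New quantity: Q = 441 − 6(570/13) = 2313/13.
DWL = ½ × 9 × (207 − 2313/13) = 1701/13.

Deadweight loss = 1701/13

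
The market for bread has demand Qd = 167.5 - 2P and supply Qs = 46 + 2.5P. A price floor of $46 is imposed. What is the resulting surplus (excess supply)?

Equilibrium price would be P* = 27, so the floor at 46 binds.
At P = 46: Qd = 75.5, Qs = 161.
Surplus = 161 − 75.5 = 85.5.

Surplus = 85.5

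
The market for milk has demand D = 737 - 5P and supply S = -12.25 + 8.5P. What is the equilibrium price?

P* = 55.5

Set D = S: 737 - 5P = -12.25 + 8.5P.
749.25 = 13.5P, so P* = 55.5.
Q* = 737 − 5(55.5) = 459.5.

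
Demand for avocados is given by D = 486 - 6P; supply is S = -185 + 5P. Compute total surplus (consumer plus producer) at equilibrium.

Total surplus = 2640

Equilibrium: 486 - 6P = -185 + 5P gives P* = 61, Q* = 120.
Demand choke price: P = 81; supply starts at P = 37.
CS = ½(81 − 61)(120) = 1200; PS = ½(61 − 37)(120) = 1440.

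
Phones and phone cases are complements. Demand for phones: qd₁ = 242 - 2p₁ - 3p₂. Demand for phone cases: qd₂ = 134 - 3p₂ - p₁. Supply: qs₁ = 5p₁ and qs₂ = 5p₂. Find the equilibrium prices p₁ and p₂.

Market 1: 242 - 2p₁ - 3p₂ = 5p₁ → 7p₁ + 3p₂ = 242.
Market 2: 8p₂ + p₁ = 134.
Eliminating p₂: 8×(1) − 3×(2) gives 53p₁ = 1534, so p₁ = 1534/53.
Back-substitute into (2): p₂ = (134 − 1×1534/53) / 8 = 696/53.

p₁ = 1534/53, p₂ = 696/53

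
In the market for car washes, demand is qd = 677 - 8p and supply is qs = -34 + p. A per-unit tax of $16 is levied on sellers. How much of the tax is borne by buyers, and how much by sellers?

Pre-tax equilibrium: p* = 79, q* = 45.
Tax on sellers shifts supply to qs = -34 + 1(p − 16) = -50 + p.
677 - 8p = -50 + p gives buyer price pb = 727/9; sellers receive ps = 727/9 − 16 = 583/9.
New quantity: q = 677 − 8(727/9) = 277/9.
Buyer burden = 727/9 − 79 = 16/9; seller burden = 79 − 583/9 = 128/9.

Buyers bear 16/9, sellers bear 128/9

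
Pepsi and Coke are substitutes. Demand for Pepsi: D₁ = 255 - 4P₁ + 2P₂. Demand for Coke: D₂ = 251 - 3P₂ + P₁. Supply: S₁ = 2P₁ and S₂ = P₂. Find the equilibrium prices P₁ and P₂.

P₁ = 761/11, P₂ = 1761/22

Market 1: 255 - 4P₁ + 2P₂ = 2P₁ → 6P₁ - 2P₂ = 255.
Market 2: 4P₂ - P₁ = 251.
Eliminating P₂: 4×(1) + 2×(2) gives 22P₁ = 1522, so P₁ = 761/11.
Back-substitute into (2): P₂ = (251 + 1×761/11) / 4 = 1761/22.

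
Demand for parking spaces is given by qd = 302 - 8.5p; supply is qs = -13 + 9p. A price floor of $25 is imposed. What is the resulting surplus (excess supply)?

Surplus = 122.5

Equilibrium price would be p* = 18, so the floor at 25 binds.
At p = 25: qd = 89.5, qs = 212.
Surplus = 212 − 89.5 = 122.5.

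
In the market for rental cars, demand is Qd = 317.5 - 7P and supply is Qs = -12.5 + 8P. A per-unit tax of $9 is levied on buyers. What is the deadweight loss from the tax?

Pre-tax equilibrium: P* = 22, Q* = 163.5.
Tax on buyers shifts demand to Qd = 317.5 − 7(P + 9) = 254.5 - 7P.
254.5 - 7P = -12.5 + 8P gives seller price Ps = 17.8; buyers pay Pb = 17.8 + 9 = 26.8.
New quantity: Q = 317.5 − 7(26.8) = 129.9.
DWL = ½ × 9 × (163.5 − 129.9) = 151.2.

Deadweight loss = 151.2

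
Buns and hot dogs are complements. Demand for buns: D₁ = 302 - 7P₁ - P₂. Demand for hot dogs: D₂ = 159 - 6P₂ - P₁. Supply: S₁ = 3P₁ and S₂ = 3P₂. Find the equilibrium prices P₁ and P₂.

P₁ = 2559/89, P₂ = 1288/89

Market 1: 302 - 7P₁ - P₂ = 3P₁ → 10P₁ + P₂ = 302.
Market 2: 9P₂ + P₁ = 159.
Eliminating P₂: 9×(1) − 1×(2) gives 89P₁ = 2559, so P₁ = 2559/89.
Back-substitute into (2): P₂ = (159 − 1×2559/89) / 9 = 1288/89.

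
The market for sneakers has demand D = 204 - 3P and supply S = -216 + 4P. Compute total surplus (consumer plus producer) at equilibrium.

Total surplus = 168

Equilibrium: 204 - 3P = -216 + 4P gives P* = 60, Q* = 24.
Demand choke price: P = 68; supply starts at P = 54.
CS = ½(68 − 60)(24) = 96; PS = ½(60 − 54)(24) = 72.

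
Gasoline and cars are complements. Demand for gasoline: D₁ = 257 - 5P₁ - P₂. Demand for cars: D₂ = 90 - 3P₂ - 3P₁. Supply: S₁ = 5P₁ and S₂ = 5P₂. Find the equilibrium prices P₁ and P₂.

P₁ = 1966/77, P₂ = 129/77

Market 1: 257 - 5P₁ - P₂ = 5P₁ → 10P₁ + P₂ = 257.
Market 2: 8P₂ + 3P₁ = 90.
Eliminating P₂: 8×(1) − 1×(2) gives 77P₁ = 1966, so P₁ = 1966/77.
Back-substitute into (2): P₂ = (90 − 3×1966/77) / 8 = 129/77.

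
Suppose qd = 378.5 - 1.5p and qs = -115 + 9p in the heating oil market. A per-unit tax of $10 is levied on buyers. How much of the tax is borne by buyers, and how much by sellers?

Pre-tax equilibrium: p* = 47, q* = 308.
Tax on buyers shifts demand to qd = 378.5 − 1.5(p + 10) = 363.5 - 1.5p.
363.5 - 1.5p = -115 + 9p gives seller price ps = 319/7; buyers pay pb = 319/7 + 10 = 389/7.
New quantity: q = 378.5 − 1.5(389/7) = 2066/7.
Buyer burden = 389/7 − 47 = 60/7; seller burden = 47 − 319/7 = 10/7.

Buyers bear 60/7, sellers bear 10/7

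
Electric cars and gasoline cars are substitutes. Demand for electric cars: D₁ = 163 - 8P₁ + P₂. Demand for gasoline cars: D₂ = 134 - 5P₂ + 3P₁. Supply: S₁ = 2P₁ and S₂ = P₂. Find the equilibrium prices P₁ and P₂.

P₁ = 1112/57, P₂ = 1829/57

Market 1: 163 - 8P₁ + P₂ = 2P₁ → 10P₁ - P₂ = 163.
Market 2: 6P₂ - 3P₁ = 134.
Eliminating P₂: 6×(1) + 1×(2) gives 57P₁ = 1112, so P₁ = 1112/57.
Back-substitute into (2): P₂ = (134 + 3×1112/57) / 6 = 1829/57.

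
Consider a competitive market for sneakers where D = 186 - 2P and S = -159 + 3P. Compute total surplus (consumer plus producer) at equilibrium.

Total surplus = 960

Equilibrium: 186 - 2P = -159 + 3P gives P* = 69, Q* = 48.
Demand choke price: P = 93; supply starts at P = 53.
CS = ½(93 − 69)(48) = 576; PS = ½(69 − 53)(48) = 384.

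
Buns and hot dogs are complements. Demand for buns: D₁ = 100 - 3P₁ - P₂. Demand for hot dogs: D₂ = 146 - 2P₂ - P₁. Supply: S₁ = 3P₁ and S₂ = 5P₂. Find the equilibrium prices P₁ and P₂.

Market 1: 100 - 3P₁ - P₂ = 3P₁ → 6P₁ + P₂ = 100.
Market 2: 7P₂ + P₁ = 146.
Eliminating P₂: 7×(1) − 1×(2) gives 41P₁ = 554, so P₁ = 554/41.
Back-substitute into (2): P₂ = (146 − 1×554/41) / 7 = 776/41.

P₁ = 554/41, P₂ = 776/41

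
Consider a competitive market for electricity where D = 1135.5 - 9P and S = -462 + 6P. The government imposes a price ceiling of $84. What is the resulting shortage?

Equilibrium price would be P* = 106.5, so the ceiling at 84 binds.
At P = 84: D = 1135.5 − 9(84) = 379.5, S = -462 + 6(84) = 42.
Shortage = 379.5 − 42 = 337.5.

Shortage = 337.5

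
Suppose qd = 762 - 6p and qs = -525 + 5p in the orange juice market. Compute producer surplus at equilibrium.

Equilibrium: 762 - 6p = -525 + 5p gives p* = 117, q* = 60.
Supply starts at p = 105 (where qs = 0).
PS = ½(117 − 105)(60) = 360.

Producer surplus = 360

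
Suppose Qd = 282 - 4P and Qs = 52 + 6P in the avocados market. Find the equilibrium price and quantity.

P* = 23, Q* = 190

Set Qd = Qs: 282 - 4P = 52 + 6P.
230 = 10P, so P* = 23.
Q* = 282 − 4(23) = 190.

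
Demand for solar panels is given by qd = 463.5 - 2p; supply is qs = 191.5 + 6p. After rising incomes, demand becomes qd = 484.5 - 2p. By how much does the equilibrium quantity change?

Δq = 15.75

Original equilibrium: p* = 34, q* = 395.5.
New equilibrium: 484.5 - 2p = 191.5 + 6p, so 293 = 8p and p' = 36.625; q' = 484.5 − 2(36.625) = 411.25.
Change in quantity: 411.25 − 395.5 = 15.75.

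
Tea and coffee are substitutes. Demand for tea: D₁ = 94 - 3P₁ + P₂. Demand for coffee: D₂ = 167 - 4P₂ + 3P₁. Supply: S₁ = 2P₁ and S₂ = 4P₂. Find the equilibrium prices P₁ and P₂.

Market 1: 94 - 3P₁ + P₂ = 2P₁ → 5P₁ - P₂ = 94.
Market 2: 8P₂ - 3P₁ = 167.
Eliminating P₂: 8×(1) + 1×(2) gives 37P₁ = 919, so P₁ = 919/37.
Back-substitute into (2): P₂ = (167 + 3×919/37) / 8 = 1117/37.

P₁ = 919/37, P₂ = 1117/37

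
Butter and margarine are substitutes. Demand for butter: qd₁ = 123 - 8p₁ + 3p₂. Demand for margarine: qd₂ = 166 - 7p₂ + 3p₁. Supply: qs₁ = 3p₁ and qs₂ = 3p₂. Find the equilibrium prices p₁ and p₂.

p₁ = 1728/101, p₂ = 2195/101

Market 1: 123 - 8p₁ + 3p₂ = 3p₁ → 11p₁ - 3p₂ = 123.
Market 2: 10p₂ - 3p₁ = 166.
Eliminating p₂: 10×(1) + 3×(2) gives 101p₁ = 1728, so p₁ = 1728/101.
Back-substitute into (2): p₂ = (166 + 3×1728/101) / 10 = 2195/101.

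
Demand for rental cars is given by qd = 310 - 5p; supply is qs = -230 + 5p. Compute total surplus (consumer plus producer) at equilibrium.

Equilibrium: 310 - 5p = -230 + 5p gives p* = 54, q* = 40.
Demand choke price: p = 62; supply starts at p = 46.
CS = ½(62 − 54)(40) = 160; PS = ½(54 − 46)(40) = 160.

Total surplus = 320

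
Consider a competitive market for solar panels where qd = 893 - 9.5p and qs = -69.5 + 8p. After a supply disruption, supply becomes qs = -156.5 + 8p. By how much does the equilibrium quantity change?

Δq = -1653/35

Original equilibrium: p* = 55, q* = 370.5.
New equilibrium: 893 - 9.5p = -156.5 + 8p, so 1049.5 = 17.5p and p' = 2099/35; q' = 893 − 9.5(2099/35) = 22629/70.
Change in quantity: 22629/70 − 370.5 = -1653/35.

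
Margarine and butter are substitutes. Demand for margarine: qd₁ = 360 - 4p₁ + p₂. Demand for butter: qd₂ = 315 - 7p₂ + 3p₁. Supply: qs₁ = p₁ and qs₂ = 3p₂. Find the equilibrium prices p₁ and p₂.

Market 1: 360 - 4p₁ + p₂ = p₁ → 5p₁ - p₂ = 360.
Market 2: 10p₂ - 3p₁ = 315.
Eliminating p₂: 10×(1) + 1×(2) gives 47p₁ = 3915, so p₁ = 3915/47.
Back-substitute into (2): p₂ = (315 + 3×3915/47) / 10 = 2655/47.

p₁ = 3915/47, p₂ = 2655/47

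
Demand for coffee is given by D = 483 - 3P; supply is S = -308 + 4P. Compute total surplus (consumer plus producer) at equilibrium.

Equilibrium: 483 - 3P = -308 + 4P gives P* = 113, Q* = 144.
Demand choke price: P = 161; supply starts at P = 77.
CS = ½(161 − 113)(144) = 3456; PS = ½(113 − 77)(144) = 2592.

Total surplus = 6048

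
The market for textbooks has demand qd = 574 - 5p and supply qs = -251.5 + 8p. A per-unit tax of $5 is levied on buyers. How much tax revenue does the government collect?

Tax revenue = 31345/26

Pre-tax equilibrium: p* = 63.5, q* = 256.5.
Tax on buyers shifts demand to qd = 574 − 5(p + 5) = 549 - 5p.
549 - 5p = -251.5 + 8p gives seller price ps = 1601/26; buyers pay pb = 1601/26 + 5 = 1731/26.
New quantity: q = 574 − 5(1731/26) = 6269/26.
Revenue = 5 × 6269/26 = 31345/26.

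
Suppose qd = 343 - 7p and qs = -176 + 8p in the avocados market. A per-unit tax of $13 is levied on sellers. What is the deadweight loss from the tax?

Pre-tax equilibrium: p* = 34.6, q* = 100.8.
Tax on sellers shifts supply to qs = -176 + 8(p − 13) = -280 + 8p.
343 - 7p = -280 + 8p gives buyer price pb = 623/15; sellers receive ps = 623/15 − 13 = 428/15.
New quantity: q = 343 − 7(623/15) = 784/15.
DWL = ½ × 13 × (100.8 − 784/15) = 4732/15.

Deadweight loss = 4732/15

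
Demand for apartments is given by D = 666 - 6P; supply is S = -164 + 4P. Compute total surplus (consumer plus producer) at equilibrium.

Total surplus = 5880

Equilibrium: 666 - 6P = -164 + 4P gives P* = 83, Q* = 168.
Demand choke price: P = 111; supply starts at P = 41.
CS = ½(111 − 83)(168) = 2352; PS = ½(83 − 41)(168) = 3528.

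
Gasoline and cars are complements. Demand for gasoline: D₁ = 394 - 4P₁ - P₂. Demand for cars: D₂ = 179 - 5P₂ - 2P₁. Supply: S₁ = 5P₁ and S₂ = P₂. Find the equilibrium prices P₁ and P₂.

Market 1: 394 - 4P₁ - P₂ = 5P₁ → 9P₁ + P₂ = 394.
Market 2: 6P₂ + 2P₁ = 179.
Eliminating P₂: 6×(1) − 1×(2) gives 52P₁ = 2185, so P₁ = 2185/52.
Back-substitute into (2): P₂ = (179 − 2×2185/52) / 6 = 823/52.

P₁ = 2185/52, P₂ = 823/52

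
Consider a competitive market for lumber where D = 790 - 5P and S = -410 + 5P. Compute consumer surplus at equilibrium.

Consumer surplus = 3610

Equilibrium: 790 - 5P = -410 + 5P gives P* = 120, Q* = 190.
Demand choke price (D = 0): P = 158.
CS = ½(158 − 120)(190) = 3610.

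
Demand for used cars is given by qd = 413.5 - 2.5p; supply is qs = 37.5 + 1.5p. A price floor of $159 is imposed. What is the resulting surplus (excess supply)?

Surplus = 260

Equilibrium price would be p* = 94, so the floor at 159 binds.
At p = 159: qd = 16, qs = 276.
Surplus = 276 − 16 = 260.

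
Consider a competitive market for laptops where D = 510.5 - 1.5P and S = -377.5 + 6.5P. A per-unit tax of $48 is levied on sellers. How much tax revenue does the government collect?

Tax revenue = 13704

Pre-tax equilibrium: P* = 111, Q* = 344.
Tax on sellers shifts supply to S = -377.5 + 6.5(P − 48) = -689.5 + 6.5P.
510.5 - 1.5P = -689.5 + 6.5P gives buyer price Pb = 150; sellers receive Ps = 150 − 48 = 102.
New quantity: Q = 510.5 − 1.5(150) = 285.5.
Revenue = 48 × 285.5 = 13704.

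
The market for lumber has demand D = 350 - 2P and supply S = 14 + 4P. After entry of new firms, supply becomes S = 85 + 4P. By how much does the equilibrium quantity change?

ΔQ = 71/3

Original equilibrium: P* = 56, Q* = 238.
New equilibrium: 350 - 2P = 85 + 4P, so 265 = 6P and P' = 265/6; Q' = 350 − 2(265/6) = 785/3.
Change in quantity: 785/3 − 238 = 71/3.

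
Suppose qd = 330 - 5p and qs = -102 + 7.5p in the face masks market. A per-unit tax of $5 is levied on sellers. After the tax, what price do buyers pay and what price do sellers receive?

Buyers pay $37.56, sellers receive $32.56

Pre-tax equilibrium: p* = 34.56, q* = 157.2.
Tax on sellers shifts supply to qs = -102 + 7.5(p − 5) = -139.5 + 7.5p.
330 - 5p = -139.5 + 7.5p gives buyer price pb = 37.56; sellers receive ps = 37.56 − 5 = 32.56.
New quantity: q = 330 − 5(37.56) = 142.2.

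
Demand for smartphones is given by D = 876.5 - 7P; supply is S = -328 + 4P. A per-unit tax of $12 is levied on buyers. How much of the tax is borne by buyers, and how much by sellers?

Buyers bear 48/11, sellers bear 84/11

Pre-tax equilibrium: P* = 109.5, Q* = 110.
Tax on buyers shifts demand to D = 876.5 − 7(P + 12) = 792.5 - 7P.
792.5 - 7P = -328 + 4P gives seller price Ps = 2241/22; buyers pay Pb = 2241/22 + 12 = 2505/22.
New quantity: Q = 876.5 − 7(2505/22) = 874/11.
Buyer burden = 2505/22 − 109.5 = 48/11; seller burden = 109.5 − 2241/22 = 84/11.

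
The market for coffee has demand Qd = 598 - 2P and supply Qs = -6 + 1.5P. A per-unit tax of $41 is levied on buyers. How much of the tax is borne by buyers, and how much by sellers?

Buyers bear 123/7, sellers bear 164/7

Pre-tax equilibrium: P* = 1208/7, Q* = 1770/7.
Tax on buyers shifts demand to Qd = 598 − 2(P + 41) = 516 - 2P.
516 - 2P = -6 + 1.5P gives seller price Ps = 1044/7; buyers pay Pb = 1044/7 + 41 = 1331/7.
New quantity: Q = 598 − 2(1331/7) = 1524/7.
Buyer burden = 1331/7 − 1208/7 = 123/7; seller burden = 1208/7 − 1044/7 = 164/7.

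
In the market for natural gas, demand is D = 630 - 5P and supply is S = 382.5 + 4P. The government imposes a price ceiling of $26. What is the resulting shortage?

Equilibrium price would be P* = 27.5, so the ceiling at 26 binds.
At P = 26: D = 630 − 5(26) = 500, S = 382.5 + 4(26) = 486.5.
Shortage = 500 − 486.5 = 13.5.

Shortage = 13.5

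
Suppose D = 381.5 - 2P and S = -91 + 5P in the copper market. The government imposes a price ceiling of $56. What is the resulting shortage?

Equilibrium price would be P* = 67.5, so the ceiling at 56 binds.
At P = 56: D = 381.5 − 2(56) = 269.5, S = -91 + 5(56) = 189.
Shortage = 269.5 − 189 = 80.5.

Shortage = 80.5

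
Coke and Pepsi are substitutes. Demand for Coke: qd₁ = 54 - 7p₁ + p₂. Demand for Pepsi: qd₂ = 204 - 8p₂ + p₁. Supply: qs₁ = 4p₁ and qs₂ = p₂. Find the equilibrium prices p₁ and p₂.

p₁ = 345/49, p₂ = 1149/49

Market 1: 54 - 7p₁ + p₂ = 4p₁ → 11p₁ - p₂ = 54.
Market 2: 9p₂ - p₁ = 204.
Eliminating p₂: 9×(1) + 1×(2) gives 98p₁ = 690, so p₁ = 345/49.
Back-substitute into (2): p₂ = (204 + 1×345/49) / 9 = 1149/49.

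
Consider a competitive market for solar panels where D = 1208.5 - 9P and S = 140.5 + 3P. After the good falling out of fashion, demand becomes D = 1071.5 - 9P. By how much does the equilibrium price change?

ΔP = -137/12

Original equilibrium: P* = 89, Q* = 407.5.
New equilibrium: 1071.5 - 9P = 140.5 + 3P, so 931 = 12P and P' = 931/12; Q' = 1071.5 − 9(931/12) = 373.25.
Change in price: 931/12 − 89 = -137/12.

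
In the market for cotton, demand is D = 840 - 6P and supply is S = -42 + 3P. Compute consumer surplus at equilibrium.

Consumer surplus = 5292

Equilibrium: 840 - 6P = -42 + 3P gives P* = 98, Q* = 252.
Demand choke price (D = 0): P = 140.
CS = ½(140 − 98)(252) = 5292.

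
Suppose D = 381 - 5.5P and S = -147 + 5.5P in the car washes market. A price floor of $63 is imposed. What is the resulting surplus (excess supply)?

Equilibrium price would be P* = 48, so the floor at 63 binds.
At P = 63: D = 34.5, S = 199.5.
Surplus = 199.5 − 34.5 = 165.

Surplus = 165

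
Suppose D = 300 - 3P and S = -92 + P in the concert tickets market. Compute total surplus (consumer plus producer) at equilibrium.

Equilibrium: 300 - 3P = -92 + P gives P* = 98, Q* = 6.
Demand choke price: P = 100; supply starts at P = 92.
CS = ½(100 − 98)(6) = 6; PS = ½(98 − 92)(6) = 18.

Total surplus = 24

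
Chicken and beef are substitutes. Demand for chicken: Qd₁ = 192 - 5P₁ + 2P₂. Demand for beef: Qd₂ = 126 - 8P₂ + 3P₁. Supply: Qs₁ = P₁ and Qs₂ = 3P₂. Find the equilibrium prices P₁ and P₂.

Market 1: 192 - 5P₁ + 2P₂ = P₁ → 6P₁ - 2P₂ = 192.
Market 2: 11P₂ - 3P₁ = 126.
Eliminating P₂: 11×(1) + 2×(2) gives 60P₁ = 2364, so P₁ = 39.4.
Back-substitute into (2): P₂ = (126 + 3×39.4) / 11 = 22.2.

P₁ = 39.4, P₂ = 22.2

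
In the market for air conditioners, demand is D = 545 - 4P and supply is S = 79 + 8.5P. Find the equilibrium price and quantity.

P* = 37.28, Q* = 395.88

Set D = S: 545 - 4P = 79 + 8.5P.
466 = 12.5P, so P* = 37.28.
Q* = 545 − 4(37.28) = 395.88.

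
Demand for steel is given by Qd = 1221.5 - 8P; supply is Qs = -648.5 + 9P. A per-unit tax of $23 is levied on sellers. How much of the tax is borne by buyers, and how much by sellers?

Pre-tax equilibrium: P* = 110, Q* = 341.5.
Tax on sellers shifts supply to Qs = -648.5 + 9(P − 23) = -855.5 + 9P.
1221.5 - 8P = -855.5 + 9P gives buyer price Pb = 2077/17; sellers receive Ps = 2077/17 − 23 = 1686/17.
New quantity: Q = 1221.5 − 8(2077/17) = 8299/34.
Buyer burden = 2077/17 − 110 = 207/17; seller burden = 110 − 1686/17 = 184/17.

Buyers bear 207/17, sellers bear 184/17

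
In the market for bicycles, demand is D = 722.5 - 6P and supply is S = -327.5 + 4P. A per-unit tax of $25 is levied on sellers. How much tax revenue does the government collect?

Pre-tax equilibrium: P* = 105, Q* = 92.5.
Tax on sellers shifts supply to S = -327.5 + 4(P − 25) = -427.5 + 4P.
722.5 - 6P = -427.5 + 4P gives buyer price Pb = 115; sellers receive Ps = 115 − 25 = 90.
New quantity: Q = 722.5 − 6(115) = 32.5.
Revenue = 25 × 32.5 = 812.5.

Tax revenue = 812.5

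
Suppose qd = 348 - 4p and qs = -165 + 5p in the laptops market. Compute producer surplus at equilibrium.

Equilibrium: 348 - 4p = -165 + 5p gives p* = 57, q* = 120.
Supply starts at p = 33 (where qs = 0).
PS = ½(57 − 33)(120) = 1440.

Producer surplus = 1440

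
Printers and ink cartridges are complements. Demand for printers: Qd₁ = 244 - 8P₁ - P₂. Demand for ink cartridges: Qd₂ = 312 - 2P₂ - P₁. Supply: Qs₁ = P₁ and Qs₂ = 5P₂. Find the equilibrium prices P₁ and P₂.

Market 1: 244 - 8P₁ - P₂ = P₁ → 9P₁ + P₂ = 244.
Market 2: 7P₂ + P₁ = 312.
Eliminating P₂: 7×(1) − 1×(2) gives 62P₁ = 1396, so P₁ = 698/31.
Back-substitute into (2): P₂ = (312 − 1×698/31) / 7 = 1282/31.

P₁ = 698/31, P₂ = 1282/31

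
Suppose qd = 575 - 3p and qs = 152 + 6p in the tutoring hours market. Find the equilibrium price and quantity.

p* = 47, q* = 434

Set qd = qs: 575 - 3p = 152 + 6p.
423 = 9p, so p* = 47.
q* = 575 − 3(47) = 434.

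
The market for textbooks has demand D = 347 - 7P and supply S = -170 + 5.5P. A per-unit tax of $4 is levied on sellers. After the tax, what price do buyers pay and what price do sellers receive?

Buyers pay $43.12, sellers receive $39.12

Pre-tax equilibrium: P* = 41.36, Q* = 57.48.
Tax on sellers shifts supply to S = -170 + 5.5(P − 4) = -192 + 5.5P.
347 - 7P = -192 + 5.5P gives buyer price Pb = 43.12; sellers receive Ps = 43.12 − 4 = 39.12.
New quantity: Q = 347 − 7(43.12) = 45.16.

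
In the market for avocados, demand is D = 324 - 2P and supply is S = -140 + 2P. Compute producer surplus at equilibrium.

Producer surplus = 2116

Equilibrium: 324 - 2P = -140 + 2P gives P* = 116, Q* = 92.
Supply starts at P = 70 (where S = 0).
PS = ½(116 − 70)(92) = 2116.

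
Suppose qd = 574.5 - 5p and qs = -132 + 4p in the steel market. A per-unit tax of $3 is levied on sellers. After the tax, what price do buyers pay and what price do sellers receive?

Buyers pay 479/6, sellers receive 461/6

Pre-tax equilibrium: p* = 78.5, q* = 182.
Tax on sellers shifts supply to qs = -132 + 4(p − 3) = -144 + 4p.
574.5 - 5p = -144 + 4p gives buyer price pb = 479/6; sellers receive ps = 479/6 − 3 = 461/6.
New quantity: q = 574.5 − 5(479/6) = 526/3.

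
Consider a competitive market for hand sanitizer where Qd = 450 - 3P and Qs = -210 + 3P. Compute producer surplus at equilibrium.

Equilibrium: 450 - 3P = -210 + 3P gives P* = 110, Q* = 120.
Supply starts at P = 70 (where Qs = 0).
PS = ½(110 − 70)(120) = 2400.

Producer surplus = 2400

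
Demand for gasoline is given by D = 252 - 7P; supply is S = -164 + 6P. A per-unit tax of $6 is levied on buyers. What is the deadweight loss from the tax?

Deadweight loss = 756/13

Pre-tax equilibrium: P* = 32, Q* = 28.
Tax on buyers shifts demand to D = 252 − 7(P + 6) = 210 - 7P.
210 - 7P = -164 + 6P gives seller price Ps = 374/13; buyers pay Pb = 374/13 + 6 = 452/13.
New quantity: Q = 252 − 7(452/13) = 112/13.
DWL = ½ × 6 × (28 − 112/13) = 756/13.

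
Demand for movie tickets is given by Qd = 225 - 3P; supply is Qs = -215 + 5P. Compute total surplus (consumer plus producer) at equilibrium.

Equilibrium: 225 - 3P = -215 + 5P gives P* = 55, Q* = 60.
Demand choke price: P = 75; supply starts at P = 43.
CS = ½(75 − 55)(60) = 600; PS = ½(55 − 43)(60) = 360.

Total surplus = 960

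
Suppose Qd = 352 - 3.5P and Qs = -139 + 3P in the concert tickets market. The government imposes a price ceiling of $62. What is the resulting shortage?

Equilibrium price would be P* = 982/13, so the ceiling at 62 binds.
At P = 62: Qd = 352 − 3.5(62) = 135, Qs = -139 + 3(62) = 47.
Shortage = 135 − 47 = 88.

Shortage = 88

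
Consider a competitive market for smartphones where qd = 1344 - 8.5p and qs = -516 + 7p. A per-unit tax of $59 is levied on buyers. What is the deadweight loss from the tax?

Deadweight loss = 414239/62

Pre-tax equilibrium: p* = 120, q* = 324.
Tax on buyers shifts demand to qd = 1344 − 8.5(p + 59) = 842.5 - 8.5p.
842.5 - 8.5p = -516 + 7p gives seller price ps = 2717/31; buyers pay pb = 2717/31 + 59 = 4546/31.
New quantity: q = 1344 − 8.5(4546/31) = 3023/31.
DWL = ½ × 59 × (324 − 3023/31) = 414239/62.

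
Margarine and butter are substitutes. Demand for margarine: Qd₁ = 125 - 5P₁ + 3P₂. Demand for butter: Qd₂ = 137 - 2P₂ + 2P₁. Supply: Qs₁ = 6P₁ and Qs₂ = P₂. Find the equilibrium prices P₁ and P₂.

P₁ = 262/9, P₂ = 1757/27

Market 1: 125 - 5P₁ + 3P₂ = 6P₁ → 11P₁ - 3P₂ = 125.
Market 2: 3P₂ - 2P₁ = 137.
Eliminating P₂: 3×(1) + 3×(2) gives 27P₁ = 786, so P₁ = 262/9.
Back-substitute into (2): P₂ = (137 + 2×262/9) / 3 = 1757/27.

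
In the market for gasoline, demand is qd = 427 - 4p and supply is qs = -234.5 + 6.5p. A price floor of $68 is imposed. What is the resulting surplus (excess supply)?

Equilibrium price would be p* = 63, so the floor at 68 binds.
At p = 68: qd = 155, qs = 207.5.
Surplus = 207.5 − 155 = 52.5.

Surplus = 52.5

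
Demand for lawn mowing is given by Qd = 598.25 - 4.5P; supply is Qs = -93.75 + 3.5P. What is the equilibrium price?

P* = 86.5

Set Qd = Qs: 598.25 - 4.5P = -93.75 + 3.5P.
692 = 8P, so P* = 86.5.
Q* = 598.25 − 4.5(86.5) = 209.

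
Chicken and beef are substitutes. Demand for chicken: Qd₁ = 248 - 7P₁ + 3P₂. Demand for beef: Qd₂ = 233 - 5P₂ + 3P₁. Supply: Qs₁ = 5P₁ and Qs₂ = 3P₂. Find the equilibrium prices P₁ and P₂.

P₁ = 2683/87, P₂ = 1180/29

Market 1: 248 - 7P₁ + 3P₂ = 5P₁ → 12P₁ - 3P₂ = 248.
Market 2: 8P₂ - 3P₁ = 233.
Eliminating P₂: 8×(1) + 3×(2) gives 87P₁ = 2683, so P₁ = 2683/87.
Back-substitute into (2): P₂ = (233 + 3×2683/87) / 8 = 1180/29.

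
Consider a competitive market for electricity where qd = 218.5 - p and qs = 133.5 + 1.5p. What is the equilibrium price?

Set qd = qs: 218.5 - p = 133.5 + 1.5p.
85 = 2.5p, so p* = 34.
q* = 218.5 − 1(34) = 184.5.

p* = 34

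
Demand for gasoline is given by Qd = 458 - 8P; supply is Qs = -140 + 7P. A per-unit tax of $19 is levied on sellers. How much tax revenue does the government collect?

Pre-tax equilibrium: P* = 598/15, Q* = 2086/15.
Tax on sellers shifts supply to Qs = -140 + 7(P − 19) = -273 + 7P.
458 - 8P = -273 + 7P gives buyer price Pb = 731/15; sellers receive Ps = 731/15 − 19 = 446/15.
New quantity: Q = 458 − 8(731/15) = 1022/15.
Revenue = 19 × 1022/15 = 19418/15.

Tax revenue = 19418/15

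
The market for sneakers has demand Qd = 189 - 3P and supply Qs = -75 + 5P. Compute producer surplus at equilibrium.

Producer surplus = 810

Equilibrium: 189 - 3P = -75 + 5P gives P* = 33, Q* = 90.
Supply starts at P = 15 (where Qs = 0).
PS = ½(33 − 15)(90) = 810.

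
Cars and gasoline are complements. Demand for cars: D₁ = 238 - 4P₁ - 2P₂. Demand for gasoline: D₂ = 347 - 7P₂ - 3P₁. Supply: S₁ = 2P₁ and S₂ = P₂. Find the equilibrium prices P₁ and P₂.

Market 1: 238 - 4P₁ - 2P₂ = 2P₁ → 6P₁ + 2P₂ = 238.
Market 2: 8P₂ + 3P₁ = 347.
Eliminating P₂: 8×(1) − 2×(2) gives 42P₁ = 1210, so P₁ = 605/21.
Back-substitute into (2): P₂ = (347 − 3×605/21) / 8 = 228/7.

P₁ = 605/21, P₂ = 228/7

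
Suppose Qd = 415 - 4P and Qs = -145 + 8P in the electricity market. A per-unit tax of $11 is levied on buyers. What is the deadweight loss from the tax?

Deadweight loss = 484/3

Pre-tax equilibrium: P* = 140/3, Q* = 685/3.
Tax on buyers shifts demand to Qd = 415 − 4(P + 11) = 371 - 4P.
371 - 4P = -145 + 8P gives seller price Ps = 43; buyers pay Pb = 43 + 11 = 54.
New quantity: Q = 415 − 4(54) = 199.
DWL = ½ × 11 × (685/3 − 199) = 484/3.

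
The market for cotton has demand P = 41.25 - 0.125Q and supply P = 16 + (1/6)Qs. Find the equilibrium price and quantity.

Set the two price expressions equal: 41.25 - 0.125Q = 16 + (1/6)Q.
25.25 = (7/24)Q, so Q* = 606/7.
P* = 41.25 − (0.125)(606/7) = 213/7.

P* = 213/7, Q* = 606/7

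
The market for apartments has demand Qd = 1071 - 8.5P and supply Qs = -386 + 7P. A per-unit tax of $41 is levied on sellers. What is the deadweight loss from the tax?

Pre-tax equilibrium: P* = 94, Q* = 272.
Tax on sellers shifts supply to Qs = -386 + 7(P − 41) = -673 + 7P.
1071 - 8.5P = -673 + 7P gives buyer price Pb = 3488/31; sellers receive Ps = 3488/31 − 41 = 2217/31.
New quantity: Q = 1071 − 8.5(3488/31) = 3553/31.
DWL = ½ × 41 × (272 − 3553/31) = 200039/62.

Deadweight loss = 200039/62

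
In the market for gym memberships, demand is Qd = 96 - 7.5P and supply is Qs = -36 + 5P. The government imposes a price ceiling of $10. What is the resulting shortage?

Shortage = 7

Equilibrium price would be P* = 10.56, so the ceiling at 10 binds.
At P = 10: Qd = 96 − 7.5(10) = 21, Qs = -36 + 5(10) = 14.
Shortage = 21 − 14 = 7.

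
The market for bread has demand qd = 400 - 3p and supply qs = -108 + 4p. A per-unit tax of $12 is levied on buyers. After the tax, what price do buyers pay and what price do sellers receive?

Pre-tax equilibrium: p* = 508/7, q* = 1276/7.
Tax on buyers shifts demand to qd = 400 − 3(p + 12) = 364 - 3p.
364 - 3p = -108 + 4p gives seller price ps = 472/7; buyers pay pb = 472/7 + 12 = 556/7.
New quantity: q = 400 − 3(556/7) = 1132/7.

Buyers pay 556/7, sellers receive 472/7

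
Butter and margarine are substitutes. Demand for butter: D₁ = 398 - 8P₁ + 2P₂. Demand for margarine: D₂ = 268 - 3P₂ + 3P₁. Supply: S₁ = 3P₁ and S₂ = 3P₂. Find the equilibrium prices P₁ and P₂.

Market 1: 398 - 8P₁ + 2P₂ = 3P₁ → 11P₁ - 2P₂ = 398.
Market 2: 6P₂ - 3P₁ = 268.
Eliminating P₂: 6×(1) + 2×(2) gives 60P₁ = 2924, so P₁ = 731/15.
Back-substitute into (2): P₂ = (268 + 3×731/15) / 6 = 2071/30.

P₁ = 731/15, P₂ = 2071/30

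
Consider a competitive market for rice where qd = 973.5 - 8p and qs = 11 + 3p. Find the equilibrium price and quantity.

Set qd = qs: 973.5 - 8p = 11 + 3p.
962.5 = 11p, so p* = 87.5.
q* = 973.5 − 8(87.5) = 273.5.

p* = 87.5, q* = 273.5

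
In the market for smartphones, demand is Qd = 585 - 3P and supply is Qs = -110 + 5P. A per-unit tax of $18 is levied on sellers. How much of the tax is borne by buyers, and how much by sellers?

Pre-tax equilibrium: P* = 86.875, Q* = 324.375.
Tax on sellers shifts supply to Qs = -110 + 5(P − 18) = -200 + 5P.
585 - 3P = -200 + 5P gives buyer price Pb = 98.125; sellers receive Ps = 98.125 − 18 = 80.125.
New quantity: Q = 585 − 3(98.125) = 290.625.
Buyer burden = 98.125 − 86.875 = 11.25; seller burden = 86.875 − 80.125 = 6.75.

Buyers bear $11.25, sellers bear $6.75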